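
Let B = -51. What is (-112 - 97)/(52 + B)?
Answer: -209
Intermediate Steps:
(-112 - 97)/(52 + B) = (-112 - 97)/(52 - 51) = -209/1 = -209*1 = -209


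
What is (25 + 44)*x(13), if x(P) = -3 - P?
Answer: -1104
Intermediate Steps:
(25 + 44)*x(13) = (25 + 44)*(-3 - 1*13) = 69*(-3 - 13) = 69*(-16) = -1104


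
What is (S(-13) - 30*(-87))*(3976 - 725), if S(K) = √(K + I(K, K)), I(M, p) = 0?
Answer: 8485110 + 3251*I*√13 ≈ 8.4851e+6 + 11722.0*I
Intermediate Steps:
S(K) = √K (S(K) = √(K + 0) = √K)
(S(-13) - 30*(-87))*(3976 - 725) = (√(-13) - 30*(-87))*(3976 - 725) = (I*√13 + 2610)*3251 = (2610 + I*√13)*3251 = 8485110 + 3251*I*√13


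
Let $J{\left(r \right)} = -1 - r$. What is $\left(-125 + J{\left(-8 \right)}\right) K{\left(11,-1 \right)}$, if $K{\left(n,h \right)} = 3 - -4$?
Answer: $-826$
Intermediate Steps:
$K{\left(n,h \right)} = 7$ ($K{\left(n,h \right)} = 3 + 4 = 7$)
$\left(-125 + J{\left(-8 \right)}\right) K{\left(11,-1 \right)} = \left(-125 - -7\right) 7 = \left(-125 + \left(-1 + 8\right)\right) 7 = \left(-125 + 7\right) 7 = \left(-118\right) 7 = -826$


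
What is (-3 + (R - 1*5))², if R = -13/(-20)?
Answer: 21609/400 ≈ 54.023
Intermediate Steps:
R = 13/20 (R = -13*(-1/20) = 13/20 ≈ 0.65000)
(-3 + (R - 1*5))² = (-3 + (13/20 - 1*5))² = (-3 + (13/20 - 5))² = (-3 - 87/20)² = (-147/20)² = 21609/400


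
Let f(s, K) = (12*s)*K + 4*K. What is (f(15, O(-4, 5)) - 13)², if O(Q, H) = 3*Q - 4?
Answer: 8743849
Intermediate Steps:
O(Q, H) = -4 + 3*Q
f(s, K) = 4*K + 12*K*s (f(s, K) = 12*K*s + 4*K = 4*K + 12*K*s)
(f(15, O(-4, 5)) - 13)² = (4*(-4 + 3*(-4))*(1 + 3*15) - 13)² = (4*(-4 - 12)*(1 + 45) - 13)² = (4*(-16)*46 - 13)² = (-2944 - 13)² = (-2957)² = 8743849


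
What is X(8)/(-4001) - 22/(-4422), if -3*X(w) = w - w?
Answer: 1/201 ≈ 0.0049751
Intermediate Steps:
X(w) = 0 (X(w) = -(w - w)/3 = -⅓*0 = 0)
X(8)/(-4001) - 22/(-4422) = 0/(-4001) - 22/(-4422) = 0*(-1/4001) - 22*(-1/4422) = 0 + 1/201 = 1/201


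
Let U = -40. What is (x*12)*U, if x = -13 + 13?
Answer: 0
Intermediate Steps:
x = 0
(x*12)*U = (0*12)*(-40) = 0*(-40) = 0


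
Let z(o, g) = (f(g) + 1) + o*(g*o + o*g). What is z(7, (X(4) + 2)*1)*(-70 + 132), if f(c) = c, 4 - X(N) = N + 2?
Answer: 62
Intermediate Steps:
X(N) = 2 - N (X(N) = 4 - (N + 2) = 4 - (2 + N) = 4 + (-2 - N) = 2 - N)
z(o, g) = 1 + g + 2*g*o**2 (z(o, g) = (g + 1) + o*(g*o + o*g) = (1 + g) + o*(g*o + g*o) = (1 + g) + o*(2*g*o) = (1 + g) + 2*g*o**2 = 1 + g + 2*g*o**2)
z(7, (X(4) + 2)*1)*(-70 + 132) = (1 + ((2 - 1*4) + 2)*1 + 2*(((2 - 1*4) + 2)*1)*7**2)*(-70 + 132) = (1 + ((2 - 4) + 2)*1 + 2*(((2 - 4) + 2)*1)*49)*62 = (1 + (-2 + 2)*1 + 2*((-2 + 2)*1)*49)*62 = (1 + 0*1 + 2*(0*1)*49)*62 = (1 + 0 + 2*0*49)*62 = (1 + 0 + 0)*62 = 1*62 = 62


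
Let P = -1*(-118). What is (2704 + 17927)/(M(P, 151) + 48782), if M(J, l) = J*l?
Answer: 6877/22200 ≈ 0.30977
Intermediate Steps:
P = 118
(2704 + 17927)/(M(P, 151) + 48782) = (2704 + 17927)/(118*151 + 48782) = 20631/(17818 + 48782) = 20631/66600 = 20631*(1/66600) = 6877/22200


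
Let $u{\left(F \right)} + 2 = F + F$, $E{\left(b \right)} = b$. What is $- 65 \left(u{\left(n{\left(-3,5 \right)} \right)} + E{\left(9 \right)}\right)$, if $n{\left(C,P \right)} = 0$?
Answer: $-455$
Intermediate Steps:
$u{\left(F \right)} = -2 + 2 F$ ($u{\left(F \right)} = -2 + \left(F + F\right) = -2 + 2 F$)
$- 65 \left(u{\left(n{\left(-3,5 \right)} \right)} + E{\left(9 \right)}\right) = - 65 \left(\left(-2 + 2 \cdot 0\right) + 9\right) = - 65 \left(\left(-2 + 0\right) + 9\right) = - 65 \left(-2 + 9\right) = \left(-65\right) 7 = -455$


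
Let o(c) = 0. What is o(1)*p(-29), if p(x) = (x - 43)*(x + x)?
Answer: 0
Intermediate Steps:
p(x) = 2*x*(-43 + x) (p(x) = (-43 + x)*(2*x) = 2*x*(-43 + x))
o(1)*p(-29) = 0*(2*(-29)*(-43 - 29)) = 0*(2*(-29)*(-72)) = 0*4176 = 0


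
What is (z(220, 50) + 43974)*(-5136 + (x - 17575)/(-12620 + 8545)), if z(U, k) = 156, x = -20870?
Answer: -36876360726/163 ≈ -2.2624e+8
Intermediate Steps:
(z(220, 50) + 43974)*(-5136 + (x - 17575)/(-12620 + 8545)) = (156 + 43974)*(-5136 + (-20870 - 17575)/(-12620 + 8545)) = 44130*(-5136 - 38445/(-4075)) = 44130*(-5136 - 38445*(-1/4075)) = 44130*(-5136 + 7689/815) = 44130*(-4178151/815) = -36876360726/163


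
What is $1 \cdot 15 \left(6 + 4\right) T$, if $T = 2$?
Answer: $300$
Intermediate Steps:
$1 \cdot 15 \left(6 + 4\right) T = 1 \cdot 15 \left(6 + 4\right) 2 = 15 \cdot 10 \cdot 2 = 15 \cdot 20 = 300$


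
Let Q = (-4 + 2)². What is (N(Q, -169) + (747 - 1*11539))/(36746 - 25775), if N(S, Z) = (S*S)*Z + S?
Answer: -13492/10971 ≈ -1.2298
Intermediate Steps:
Q = 4 (Q = (-2)² = 4)
N(S, Z) = S + Z*S² (N(S, Z) = S²*Z + S = Z*S² + S = S + Z*S²)
(N(Q, -169) + (747 - 1*11539))/(36746 - 25775) = (4*(1 + 4*(-169)) + (747 - 1*11539))/(36746 - 25775) = (4*(1 - 676) + (747 - 11539))/10971 = (4*(-675) - 10792)*(1/10971) = (-2700 - 10792)*(1/10971) = -13492*1/10971 = -13492/10971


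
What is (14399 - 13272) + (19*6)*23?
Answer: 3749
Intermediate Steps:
(14399 - 13272) + (19*6)*23 = 1127 + 114*23 = 1127 + 2622 = 3749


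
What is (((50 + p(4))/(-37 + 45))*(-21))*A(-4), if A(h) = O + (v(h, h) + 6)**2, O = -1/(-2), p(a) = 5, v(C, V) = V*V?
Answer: -1119195/16 ≈ -69950.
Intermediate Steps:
v(C, V) = V**2
O = 1/2 (O = -1*(-1/2) = 1/2 ≈ 0.50000)
A(h) = 1/2 + (6 + h**2)**2 (A(h) = 1/2 + (h**2 + 6)**2 = 1/2 + (6 + h**2)**2)
(((50 + p(4))/(-37 + 45))*(-21))*A(-4) = (((50 + 5)/(-37 + 45))*(-21))*(1/2 + (6 + (-4)**2)**2) = ((55/8)*(-21))*(1/2 + (6 + 16)**2) = ((55*(1/8))*(-21))*(1/2 + 22**2) = ((55/8)*(-21))*(1/2 + 484) = -1155/8*969/2 = -1119195/16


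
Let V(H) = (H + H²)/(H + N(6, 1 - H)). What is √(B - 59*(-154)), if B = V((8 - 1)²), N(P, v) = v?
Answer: 4*√721 ≈ 107.41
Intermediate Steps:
V(H) = H + H² (V(H) = (H + H²)/(H + (1 - H)) = (H + H²)/1 = (H + H²)*1 = H + H²)
B = 2450 (B = (8 - 1)²*(1 + (8 - 1)²) = 7²*(1 + 7²) = 49*(1 + 49) = 49*50 = 2450)
√(B - 59*(-154)) = √(2450 - 59*(-154)) = √(2450 + 9086) = √11536 = 4*√721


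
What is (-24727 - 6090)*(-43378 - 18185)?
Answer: 1897186971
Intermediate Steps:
(-24727 - 6090)*(-43378 - 18185) = -30817*(-61563) = 1897186971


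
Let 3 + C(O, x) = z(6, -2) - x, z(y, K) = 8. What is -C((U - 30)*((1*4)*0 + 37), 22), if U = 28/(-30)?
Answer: 17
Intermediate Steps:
U = -14/15 (U = 28*(-1/30) = -14/15 ≈ -0.93333)
C(O, x) = 5 - x (C(O, x) = -3 + (8 - x) = 5 - x)
-C((U - 30)*((1*4)*0 + 37), 22) = -(5 - 1*22) = -(5 - 22) = -1*(-17) = 17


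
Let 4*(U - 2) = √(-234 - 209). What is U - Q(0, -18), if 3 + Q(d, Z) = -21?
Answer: 26 + I*√443/4 ≈ 26.0 + 5.2619*I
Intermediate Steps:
Q(d, Z) = -24 (Q(d, Z) = -3 - 21 = -24)
U = 2 + I*√443/4 (U = 2 + √(-234 - 209)/4 = 2 + √(-443)/4 = 2 + (I*√443)/4 = 2 + I*√443/4 ≈ 2.0 + 5.2619*I)
U - Q(0, -18) = (2 + I*√443/4) - 1*(-24) = (2 + I*√443/4) + 24 = 26 + I*√443/4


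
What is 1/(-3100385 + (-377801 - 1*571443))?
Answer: -1/4049629 ≈ -2.4694e-7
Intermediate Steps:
1/(-3100385 + (-377801 - 1*571443)) = 1/(-3100385 + (-377801 - 571443)) = 1/(-3100385 - 949244) = 1/(-4049629) = -1/4049629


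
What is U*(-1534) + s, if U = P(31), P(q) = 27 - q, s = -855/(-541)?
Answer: 3320431/541 ≈ 6137.6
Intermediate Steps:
s = 855/541 (s = -855*(-1/541) = 855/541 ≈ 1.5804)
U = -4 (U = 27 - 1*31 = 27 - 31 = -4)
U*(-1534) + s = -4*(-1534) + 855/541 = 6136 + 855/541 = 3320431/541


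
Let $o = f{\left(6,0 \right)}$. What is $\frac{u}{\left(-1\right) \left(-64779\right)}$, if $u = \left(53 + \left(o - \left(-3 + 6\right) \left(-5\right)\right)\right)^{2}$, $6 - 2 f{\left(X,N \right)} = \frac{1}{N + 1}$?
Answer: $\frac{6627}{86372} \approx 0.076726$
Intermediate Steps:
$f{\left(X,N \right)} = 3 - \frac{1}{2 \left(1 + N\right)}$ ($f{\left(X,N \right)} = 3 - \frac{1}{2 \left(N + 1\right)} = 3 - \frac{1}{2 \left(1 + N\right)}$)
$o = \frac{5}{2}$ ($o = \frac{5 + 6 \cdot 0}{2 \left(1 + 0\right)} = \frac{5 + 0}{2 \cdot 1} = \frac{1}{2} \cdot 1 \cdot 5 = \frac{5}{2} \approx 2.5$)
$u = \frac{19881}{4}$ ($u = \left(53 - \left(- \frac{5}{2} + \left(-3 + 6\right) \left(-5\right)\right)\right)^{2} = \left(53 - \left(- \frac{5}{2} + 3 \left(-5\right)\right)\right)^{2} = \left(53 + \left(\frac{5}{2} - -15\right)\right)^{2} = \left(53 + \left(\frac{5}{2} + 15\right)\right)^{2} = \left(53 + \frac{35}{2}\right)^{2} = \left(\frac{141}{2}\right)^{2} = \frac{19881}{4} \approx 4970.3$)
$\frac{u}{\left(-1\right) \left(-64779\right)} = \frac{19881}{4 \left(\left(-1\right) \left(-64779\right)\right)} = \frac{19881}{4 \cdot 64779} = \frac{19881}{4} \cdot \frac{1}{64779} = \frac{6627}{86372}$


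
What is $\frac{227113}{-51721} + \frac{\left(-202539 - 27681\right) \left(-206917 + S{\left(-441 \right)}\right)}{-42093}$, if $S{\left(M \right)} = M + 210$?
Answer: $- \frac{274062667898141}{241899117} \approx -1.133 \cdot 10^{6}$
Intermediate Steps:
$S{\left(M \right)} = 210 + M$
$\frac{227113}{-51721} + \frac{\left(-202539 - 27681\right) \left(-206917 + S{\left(-441 \right)}\right)}{-42093} = \frac{227113}{-51721} + \frac{\left(-202539 - 27681\right) \left(-206917 + \left(210 - 441\right)\right)}{-42093} = 227113 \left(- \frac{1}{51721}\right) + - 230220 \left(-206917 - 231\right) \left(- \frac{1}{42093}\right) = - \frac{227113}{51721} + \left(-230220\right) \left(-207148\right) \left(- \frac{1}{42093}\right) = - \frac{227113}{51721} + 47689612560 \left(- \frac{1}{42093}\right) = - \frac{227113}{51721} - \frac{5298845840}{4677} = - \frac{274062667898141}{241899117}$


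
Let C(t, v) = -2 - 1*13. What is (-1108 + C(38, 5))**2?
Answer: 1261129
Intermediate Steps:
C(t, v) = -15 (C(t, v) = -2 - 13 = -15)
(-1108 + C(38, 5))**2 = (-1108 - 15)**2 = (-1123)**2 = 1261129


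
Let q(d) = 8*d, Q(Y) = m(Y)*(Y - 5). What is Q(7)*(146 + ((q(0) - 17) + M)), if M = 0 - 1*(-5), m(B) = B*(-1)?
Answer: -1876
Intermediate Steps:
m(B) = -B
M = 5 (M = 0 + 5 = 5)
Q(Y) = -Y*(-5 + Y) (Q(Y) = (-Y)*(Y - 5) = (-Y)*(-5 + Y) = -Y*(-5 + Y))
Q(7)*(146 + ((q(0) - 17) + M)) = (7*(5 - 1*7))*(146 + ((8*0 - 17) + 5)) = (7*(5 - 7))*(146 + ((0 - 17) + 5)) = (7*(-2))*(146 + (-17 + 5)) = -14*(146 - 12) = -14*134 = -1876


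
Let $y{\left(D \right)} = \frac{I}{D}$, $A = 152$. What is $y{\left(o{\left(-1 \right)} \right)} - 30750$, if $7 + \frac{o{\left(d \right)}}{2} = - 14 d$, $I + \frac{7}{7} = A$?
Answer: $- \frac{430349}{14} \approx -30739.0$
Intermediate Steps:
$I = 151$ ($I = -1 + 152 = 151$)
$o{\left(d \right)} = -14 - 28 d$ ($o{\left(d \right)} = -14 + 2 \left(- 14 d\right) = -14 - 28 d$)
$y{\left(D \right)} = \frac{151}{D}$
$y{\left(o{\left(-1 \right)} \right)} - 30750 = \frac{151}{-14 - -28} - 30750 = \frac{151}{-14 + 28} - 30750 = \frac{151}{14} - 30750 = - \frac{430349}{14}$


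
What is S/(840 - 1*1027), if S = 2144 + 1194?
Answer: -3338/187 ≈ -17.850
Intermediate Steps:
S = 3338
S/(840 - 1*1027) = 3338/(840 - 1*1027) = 3338/(840 - 1027) = 3338/(-187) = 3338*(-1/187) = -3338/187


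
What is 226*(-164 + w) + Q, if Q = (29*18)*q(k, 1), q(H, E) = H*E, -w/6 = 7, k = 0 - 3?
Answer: -48122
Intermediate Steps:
k = -3
w = -42 (w = -6*7 = -42)
q(H, E) = E*H
Q = -1566 (Q = (29*18)*(1*(-3)) = 522*(-3) = -1566)
226*(-164 + w) + Q = 226*(-164 - 42) - 1566 = 226*(-206) - 1566 = -46556 - 1566 = -48122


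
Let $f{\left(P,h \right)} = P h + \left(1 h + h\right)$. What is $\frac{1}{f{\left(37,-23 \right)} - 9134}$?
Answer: $- \frac{1}{10031} \approx -9.9691 \cdot 10^{-5}$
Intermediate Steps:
$f{\left(P,h \right)} = 2 h + P h$ ($f{\left(P,h \right)} = P h + \left(h + h\right) = P h + 2 h = 2 h + P h$)
$\frac{1}{f{\left(37,-23 \right)} - 9134} = \frac{1}{- 23 \left(2 + 37\right) - 9134} = \frac{1}{\left(-23\right) 39 - 9134} = \frac{1}{-897 - 9134} = \frac{1}{-10031} = - \frac{1}{10031}$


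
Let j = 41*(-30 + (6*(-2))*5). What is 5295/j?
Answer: -353/246 ≈ -1.4350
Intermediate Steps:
j = -3690 (j = 41*(-30 - 12*5) = 41*(-30 - 60) = 41*(-90) = -3690)
5295/j = 5295/(-3690) = 5295*(-1/3690) = -353/246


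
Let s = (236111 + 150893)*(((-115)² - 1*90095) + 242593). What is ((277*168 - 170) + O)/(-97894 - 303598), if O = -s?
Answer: 32067708763/200746 ≈ 1.5974e+5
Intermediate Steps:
s = 64135463892 (s = 387004*((13225 - 90095) + 242593) = 387004*(-76870 + 242593) = 387004*165723 = 64135463892)
O = -64135463892 (O = -1*64135463892 = -64135463892)
((277*168 - 170) + O)/(-97894 - 303598) = ((277*168 - 170) - 64135463892)/(-97894 - 303598) = ((46536 - 170) - 64135463892)/(-401492) = (46366 - 64135463892)*(-1/401492) = -64135417526*(-1/401492) = 32067708763/200746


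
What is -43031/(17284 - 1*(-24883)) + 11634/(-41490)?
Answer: -379321178/291584805 ≈ -1.3009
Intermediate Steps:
-43031/(17284 - 1*(-24883)) + 11634/(-41490) = -43031/(17284 + 24883) + 11634*(-1/41490) = -43031/42167 - 1939/6915 = -379321178/291584805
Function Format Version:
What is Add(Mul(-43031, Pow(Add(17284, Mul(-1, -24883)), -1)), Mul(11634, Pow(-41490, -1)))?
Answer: Rational(-379321178, 291584805) ≈ -1.3009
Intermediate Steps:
Add(Mul(-43031, Pow(Add(17284, Mul(-1, -24883)), -1)), Mul(11634, Pow(-41490, -1))) = Add(Mul(-43031, Pow(Add(17284, 24883), -1)), Mul(11634, Rational(-1, 41490))) = Add(Mul(-43031, Pow(42167, -1)), Rational(-1939, 6915)) = Add(Mul(-43031, Rational(1, 42167)), Rational(-1939, 6915)) = Add(Rational(-43031, 42167), Rational(-1939, 6915)) = Rational(-379321178, 291584805)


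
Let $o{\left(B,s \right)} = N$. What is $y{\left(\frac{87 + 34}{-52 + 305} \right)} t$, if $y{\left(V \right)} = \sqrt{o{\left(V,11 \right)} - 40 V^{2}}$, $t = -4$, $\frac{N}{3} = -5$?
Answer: $- \frac{20 i \sqrt{511}}{23} \approx - 19.657 i$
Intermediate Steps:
$N = -15$ ($N = 3 \left(-5\right) = -15$)
$o{\left(B,s \right)} = -15$
$y{\left(V \right)} = \sqrt{-15 - 40 V^{2}}$
$y{\left(\frac{87 + 34}{-52 + 305} \right)} t = \sqrt{-15 - 40 \left(\frac{87 + 34}{-52 + 305}\right)^{2}} \left(-4\right) = \sqrt{-15 - 40 \left(\frac{121}{253}\right)^{2}} \left(-4\right) = \sqrt{-15 - 40 \left(121 \cdot \frac{1}{253}\right)^{2}} \left(-4\right) = \sqrt{-15 - 40 \left(\frac{11}{23}\right)^{2}} \left(-4\right) = \sqrt{-15 - \frac{4840}{529}} \left(-4\right) = \sqrt{- \frac{12775}{529}} \left(-4\right) = \frac{5 i \sqrt{511}}{23} \left(-4\right) = - \frac{20 i \sqrt{511}}{23}$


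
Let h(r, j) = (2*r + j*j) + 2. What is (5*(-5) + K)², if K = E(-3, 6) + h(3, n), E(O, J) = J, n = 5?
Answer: 196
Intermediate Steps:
h(r, j) = 2 + j² + 2*r (h(r, j) = (2*r + j²) + 2 = (j² + 2*r) + 2 = 2 + j² + 2*r)
K = 39 (K = 6 + (2 + 5² + 2*3) = 6 + (2 + 25 + 6) = 6 + 33 = 39)
(5*(-5) + K)² = (5*(-5) + 39)² = (-25 + 39)² = 14² = 196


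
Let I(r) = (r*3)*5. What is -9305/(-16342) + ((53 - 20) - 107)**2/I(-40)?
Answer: -5244112/612825 ≈ -8.5573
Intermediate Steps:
I(r) = 15*r (I(r) = (3*r)*5 = 15*r)
-9305/(-16342) + ((53 - 20) - 107)**2/I(-40) = -9305/(-16342) + ((53 - 20) - 107)**2/((15*(-40))) = -9305*(-1/16342) + (33 - 107)**2/(-600) = 9305/16342 + (-74)**2*(-1/600) = 9305/16342 + 5476*(-1/600) = 9305/16342 - 1369/150 = -5244112/612825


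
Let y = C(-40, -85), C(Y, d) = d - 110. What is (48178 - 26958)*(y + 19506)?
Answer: 409779420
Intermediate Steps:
C(Y, d) = -110 + d
y = -195 (y = -110 - 85 = -195)
(48178 - 26958)*(y + 19506) = (48178 - 26958)*(-195 + 19506) = 21220*19311 = 409779420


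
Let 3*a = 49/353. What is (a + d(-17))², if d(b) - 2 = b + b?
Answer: 1145077921/1121481 ≈ 1021.0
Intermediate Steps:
d(b) = 2 + 2*b (d(b) = 2 + (b + b) = 2 + 2*b)
a = 49/1059 (a = (49/353)/3 = (49*(1/353))/3 = (⅓)*(49/353) = 49/1059 ≈ 0.046270)
(a + d(-17))² = (49/1059 + (2 + 2*(-17)))² = (49/1059 + (2 - 34))² = (49/1059 - 32)² = (-33839/1059)² = 1145077921/1121481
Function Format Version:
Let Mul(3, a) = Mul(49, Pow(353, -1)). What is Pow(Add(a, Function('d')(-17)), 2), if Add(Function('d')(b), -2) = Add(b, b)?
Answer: Rational(1145077921, 1121481) ≈ 1021.0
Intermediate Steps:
Function('d')(b) = Add(2, Mul(2, b)) (Function('d')(b) = Add(2, Add(b, b)) = Add(2, Mul(2, b)))
a = Rational(49, 1059) (a = Mul(Rational(1, 3), Mul(49, Pow(353, -1))) = Mul(Rational(1, 3), Mul(49, Rational(1, 353))) = Mul(Rational(1, 3), Rational(49, 353)) = Rational(49, 1059) ≈ 0.046270)
Pow(Add(a, Function('d')(-17)), 2) = Pow(Add(Rational(49, 1059), Add(2, Mul(2, -17))), 2) = Pow(Add(Rational(49, 1059), Add(2, -34)), 2) = Pow(Add(Rational(49, 1059), -32), 2) = Pow(Rational(-33839, 1059), 2) = Rational(1145077921, 1121481)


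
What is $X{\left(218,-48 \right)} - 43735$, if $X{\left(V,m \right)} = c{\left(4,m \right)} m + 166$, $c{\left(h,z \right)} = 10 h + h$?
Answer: $-45681$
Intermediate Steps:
$c{\left(h,z \right)} = 11 h$
$X{\left(V,m \right)} = 166 + 44 m$ ($X{\left(V,m \right)} = 11 \cdot 4 m + 166 = 44 m + 166 = 166 + 44 m$)
$X{\left(218,-48 \right)} - 43735 = \left(166 + 44 \left(-48\right)\right) - 43735 = \left(166 - 2112\right) - 43735 = -1946 - 43735 = -45681$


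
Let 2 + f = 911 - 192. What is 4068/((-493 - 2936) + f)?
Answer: -3/2 ≈ -1.5000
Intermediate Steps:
f = 717 (f = -2 + (911 - 192) = -2 + 719 = 717)
4068/((-493 - 2936) + f) = 4068/((-493 - 2936) + 717) = 4068/(-3429 + 717) = 4068/(-2712) = 4068*(-1/2712) = -3/2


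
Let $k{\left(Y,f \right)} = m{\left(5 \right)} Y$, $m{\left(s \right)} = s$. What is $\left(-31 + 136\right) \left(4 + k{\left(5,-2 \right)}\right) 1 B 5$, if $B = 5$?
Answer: $76125$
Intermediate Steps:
$k{\left(Y,f \right)} = 5 Y$
$\left(-31 + 136\right) \left(4 + k{\left(5,-2 \right)}\right) 1 B 5 = \left(-31 + 136\right) \left(4 + 5 \cdot 5\right) 1 \cdot 5 \cdot 5 = 105 \left(4 + 25\right) 5 \cdot 5 = 105 \cdot 29 \cdot 25 = 105 \cdot 725 = 76125$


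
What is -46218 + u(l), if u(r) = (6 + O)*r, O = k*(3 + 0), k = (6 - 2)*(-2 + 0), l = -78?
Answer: -44814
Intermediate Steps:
k = -8 (k = 4*(-2) = -8)
O = -24 (O = -8*(3 + 0) = -8*3 = -24)
u(r) = -18*r (u(r) = (6 - 24)*r = -18*r)
-46218 + u(l) = -46218 - 18*(-78) = -46218 + 1404 = -44814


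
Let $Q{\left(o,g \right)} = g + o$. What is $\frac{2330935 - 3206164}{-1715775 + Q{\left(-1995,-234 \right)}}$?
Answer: $\frac{291743}{572668} \approx 0.50945$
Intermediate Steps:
$\frac{2330935 - 3206164}{-1715775 + Q{\left(-1995,-234 \right)}} = \frac{2330935 - 3206164}{-1715775 - 2229} = - \frac{875229}{-1715775 - 2229} = - \frac{875229}{-1718004} = \left(-875229\right) \left(- \frac{1}{1718004}\right) = \frac{291743}{572668}$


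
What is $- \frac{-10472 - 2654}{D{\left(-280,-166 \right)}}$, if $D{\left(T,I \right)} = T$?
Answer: $- \frac{6563}{140} \approx -46.879$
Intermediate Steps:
$- \frac{-10472 - 2654}{D{\left(-280,-166 \right)}} = - \frac{-10472 - 2654}{-280} = - \frac{\left(-13126\right) \left(-1\right)}{280} = \left(-1\right) \frac{6563}{140} = - \frac{6563}{140}$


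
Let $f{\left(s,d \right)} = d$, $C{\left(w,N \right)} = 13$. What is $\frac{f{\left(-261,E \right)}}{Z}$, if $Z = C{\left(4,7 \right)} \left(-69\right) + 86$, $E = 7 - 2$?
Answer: $- \frac{5}{811} \approx -0.0061652$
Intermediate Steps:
$E = 5$ ($E = 7 - 2 = 5$)
$Z = -811$ ($Z = 13 \left(-69\right) + 86 = -897 + 86 = -811$)
$\frac{f{\left(-261,E \right)}}{Z} = \frac{5}{-811} = 5 \left(- \frac{1}{811}\right) = - \frac{5}{811}$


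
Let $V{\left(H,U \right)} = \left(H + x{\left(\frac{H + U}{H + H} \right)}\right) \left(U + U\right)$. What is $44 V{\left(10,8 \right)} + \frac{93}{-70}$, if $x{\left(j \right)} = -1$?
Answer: $\frac{443427}{70} \approx 6334.7$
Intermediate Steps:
$V{\left(H,U \right)} = 2 U \left(-1 + H\right)$ ($V{\left(H,U \right)} = \left(H - 1\right) \left(U + U\right) = \left(-1 + H\right) 2 U = 2 U \left(-1 + H\right)$)
$44 V{\left(10,8 \right)} + \frac{93}{-70} = 44 \cdot 2 \cdot 8 \left(-1 + 10\right) + \frac{93}{-70} = 44 \cdot 2 \cdot 8 \cdot 9 + 93 \left(- \frac{1}{70}\right) = 44 \cdot 144 - \frac{93}{70} = 6336 - \frac{93}{70} = \frac{443427}{70}$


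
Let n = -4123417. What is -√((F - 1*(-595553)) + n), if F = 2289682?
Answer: -I*√1238182 ≈ -1112.7*I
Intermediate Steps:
-√((F - 1*(-595553)) + n) = -√((2289682 - 1*(-595553)) - 4123417) = -√((2289682 + 595553) - 4123417) = -√(2885235 - 4123417) = -√(-1238182) = -I*√1238182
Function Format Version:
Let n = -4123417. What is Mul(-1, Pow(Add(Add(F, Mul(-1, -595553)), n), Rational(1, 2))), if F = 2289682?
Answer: Mul(-1, I, Pow(1238182, Rational(1, 2))) ≈ Mul(-1112.7, I)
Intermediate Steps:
Mul(-1, Pow(Add(Add(F, Mul(-1, -595553)), n), Rational(1, 2))) = Mul(-1, Pow(Add(Add(2289682, Mul(-1, -595553)), -4123417), Rational(1, 2))) = Mul(-1, Pow(Add(Add(2289682, 595553), -4123417), Rational(1, 2))) = Mul(-1, Pow(Add(2885235, -4123417), Rational(1, 2))) = Mul(-1, Pow(-1238182, Rational(1, 2))) = Mul(-1, Mul(I, Pow(1238182, Rational(1, 2)))) = Mul(-1, I, Pow(1238182, Rational(1, 2)))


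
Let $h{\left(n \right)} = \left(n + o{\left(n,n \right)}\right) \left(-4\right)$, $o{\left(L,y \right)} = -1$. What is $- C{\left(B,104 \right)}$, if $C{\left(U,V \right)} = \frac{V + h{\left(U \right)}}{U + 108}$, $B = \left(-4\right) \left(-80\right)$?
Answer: $\frac{293}{107} \approx 2.7383$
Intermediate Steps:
$B = 320$
$h{\left(n \right)} = 4 - 4 n$ ($h{\left(n \right)} = \left(n - 1\right) \left(-4\right) = \left(-1 + n\right) \left(-4\right) = 4 - 4 n$)
$C{\left(U,V \right)} = \frac{4 + V - 4 U}{108 + U}$ ($C{\left(U,V \right)} = \frac{V - \left(-4 + 4 U\right)}{U + 108} = \frac{4 + V - 4 U}{108 + U}$)
$- C{\left(B,104 \right)} = - \frac{4 + 104 - 1280}{108 + 320} = - \frac{4 + 104 - 1280}{428} = - \frac{-1172}{428} = \left(-1\right) \left(- \frac{293}{107}\right) = \frac{293}{107}$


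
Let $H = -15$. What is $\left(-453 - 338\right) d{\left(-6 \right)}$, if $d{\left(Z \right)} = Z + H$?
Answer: $16611$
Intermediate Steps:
$d{\left(Z \right)} = -15 + Z$ ($d{\left(Z \right)} = Z - 15 = -15 + Z$)
$\left(-453 - 338\right) d{\left(-6 \right)} = \left(-453 - 338\right) \left(-15 - 6\right) = \left(-791\right) \left(-21\right) = 16611$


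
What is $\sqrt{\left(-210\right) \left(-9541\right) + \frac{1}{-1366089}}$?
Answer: $\frac{\sqrt{3739135290793508721}}{1366089} \approx 1415.5$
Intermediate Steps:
$\sqrt{\left(-210\right) \left(-9541\right) + \frac{1}{-1366089}} = \sqrt{2003610 - \frac{1}{1366089}} = \sqrt{\frac{2737109581289}{1366089}} = \frac{\sqrt{3739135290793508721}}{1366089}$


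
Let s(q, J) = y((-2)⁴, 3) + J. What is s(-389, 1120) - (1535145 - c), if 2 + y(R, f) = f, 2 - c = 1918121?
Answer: -3452143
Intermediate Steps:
c = -1918119 (c = 2 - 1*1918121 = 2 - 1918121 = -1918119)
y(R, f) = -2 + f
s(q, J) = 1 + J (s(q, J) = (-2 + 3) + J = 1 + J)
s(-389, 1120) - (1535145 - c) = (1 + 1120) - (1535145 - 1*(-1918119)) = 1121 - (1535145 + 1918119) = 1121 - 1*3453264 = 1121 - 3453264 = -3452143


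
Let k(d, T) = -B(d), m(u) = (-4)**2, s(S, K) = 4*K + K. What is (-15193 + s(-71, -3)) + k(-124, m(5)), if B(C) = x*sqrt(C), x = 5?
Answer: -15208 - 10*I*sqrt(31) ≈ -15208.0 - 55.678*I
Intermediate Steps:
s(S, K) = 5*K
B(C) = 5*sqrt(C)
m(u) = 16
k(d, T) = -5*sqrt(d)
(-15193 + s(-71, -3)) + k(-124, m(5)) = (-15193 + 5*(-3)) - 10*I*sqrt(31) = (-15193 - 15) - 10*I*sqrt(31) = -15208 - 10*I*sqrt(31)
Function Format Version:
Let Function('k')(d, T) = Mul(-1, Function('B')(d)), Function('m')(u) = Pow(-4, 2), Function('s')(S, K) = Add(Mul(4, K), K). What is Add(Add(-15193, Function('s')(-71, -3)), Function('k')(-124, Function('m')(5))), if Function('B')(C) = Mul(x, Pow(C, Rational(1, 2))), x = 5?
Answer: Add(-15208, Mul(-10, I, Pow(31, Rational(1, 2)))) ≈ Add(-15208., Mul(-55.678, I))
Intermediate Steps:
Function('s')(S, K) = Mul(5, K)
Function('B')(C) = Mul(5, Pow(C, Rational(1, 2)))
Function('m')(u) = 16
Function('k')(d, T) = Mul(-5, Pow(d, Rational(1, 2))) (Function('k')(d, T) = Mul(-1, Mul(5, Pow(d, Rational(1, 2)))) = Mul(-5, Pow(d, Rational(1, 2))))
Add(Add(-15193, Function('s')(-71, -3)), Function('k')(-124, Function('m')(5))) = Add(Add(-15193, Mul(5, -3)), Mul(-5, Pow(-124, Rational(1, 2)))) = Add(Add(-15193, -15), Mul(-5, Mul(2, I, Pow(31, Rational(1, 2))))) = Add(-15208, Mul(-10, I, Pow(31, Rational(1, 2))))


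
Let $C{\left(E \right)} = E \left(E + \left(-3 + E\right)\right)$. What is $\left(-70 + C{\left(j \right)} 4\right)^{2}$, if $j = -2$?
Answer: $196$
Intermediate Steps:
$C{\left(E \right)} = E \left(-3 + 2 E\right)$
$\left(-70 + C{\left(j \right)} 4\right)^{2} = \left(-70 + - 2 \left(-3 + 2 \left(-2\right)\right) 4\right)^{2} = \left(-70 + - 2 \left(-3 - 4\right) 4\right)^{2} = \left(-70 + \left(-2\right) \left(-7\right) 4\right)^{2} = \left(-70 + 14 \cdot 4\right)^{2} = \left(-70 + 56\right)^{2} = \left(-14\right)^{2} = 196$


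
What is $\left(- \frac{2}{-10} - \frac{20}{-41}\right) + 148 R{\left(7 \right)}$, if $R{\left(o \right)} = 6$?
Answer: $\frac{182181}{205} \approx 888.69$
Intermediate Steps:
$\left(- \frac{2}{-10} - \frac{20}{-41}\right) + 148 R{\left(7 \right)} = \left(- \frac{2}{-10} - \frac{20}{-41}\right) + 148 \cdot 6 = \left(\left(-2\right) \left(- \frac{1}{10}\right) - - \frac{20}{41}\right) + 888 = \left(\frac{1}{5} + \frac{20}{41}\right) + 888 = \frac{141}{205} + 888 = \frac{182181}{205}$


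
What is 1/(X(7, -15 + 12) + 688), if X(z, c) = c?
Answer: 1/685 ≈ 0.0014599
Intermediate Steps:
1/(X(7, -15 + 12) + 688) = 1/((-15 + 12) + 688) = 1/(-3 + 688) = 1/685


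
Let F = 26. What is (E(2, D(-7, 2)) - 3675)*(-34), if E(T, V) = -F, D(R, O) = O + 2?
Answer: 125834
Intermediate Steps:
D(R, O) = 2 + O
E(T, V) = -26 (E(T, V) = -1*26 = -26)
(E(2, D(-7, 2)) - 3675)*(-34) = (-26 - 3675)*(-34) = -3701*(-34) = 125834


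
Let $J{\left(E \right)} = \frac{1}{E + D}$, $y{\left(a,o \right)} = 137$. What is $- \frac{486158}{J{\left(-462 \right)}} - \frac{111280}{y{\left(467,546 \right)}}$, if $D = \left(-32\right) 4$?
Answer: $\frac{39296039860}{137} \approx 2.8683 \cdot 10^{8}$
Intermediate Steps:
$D = -128$
$J{\left(E \right)} = \frac{1}{-128 + E}$ ($J{\left(E \right)} = \frac{1}{E - 128} = \frac{1}{-128 + E}$)
$- \frac{486158}{J{\left(-462 \right)}} - \frac{111280}{y{\left(467,546 \right)}} = - \frac{486158}{\frac{1}{-128 - 462}} - \frac{111280}{137} = - \frac{486158}{\frac{1}{-590}} - \frac{111280}{137} = - \frac{486158}{- \frac{1}{590}} - \frac{111280}{137} = \left(-486158\right) \left(-590\right) - \frac{111280}{137} = 286833220 - \frac{111280}{137} = \frac{39296039860}{137}$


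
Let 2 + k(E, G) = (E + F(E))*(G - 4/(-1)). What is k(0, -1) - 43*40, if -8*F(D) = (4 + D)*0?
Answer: -1722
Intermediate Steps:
F(D) = 0 (F(D) = -(4 + D)*0/8 = -⅛*0 = 0)
k(E, G) = -2 + E*(4 + G) (k(E, G) = -2 + (E + 0)*(G - 4/(-1)) = -2 + E*(G - 4*(-1)) = -2 + E*(G + 4) = -2 + E*(4 + G))
k(0, -1) - 43*40 = (-2 + 4*0 + 0*(-1)) - 43*40 = (-2 + 0 + 0) - 1720 = -2 - 1720 = -1722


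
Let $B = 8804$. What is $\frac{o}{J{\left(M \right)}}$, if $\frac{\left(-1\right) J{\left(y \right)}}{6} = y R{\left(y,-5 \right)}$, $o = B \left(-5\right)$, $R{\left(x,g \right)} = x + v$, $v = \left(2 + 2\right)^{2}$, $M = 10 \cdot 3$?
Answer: $\frac{2201}{414} \approx 5.3164$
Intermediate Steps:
$M = 30$
$v = 16$ ($v = 4^{2} = 16$)
$R{\left(x,g \right)} = 16 + x$ ($R{\left(x,g \right)} = x + 16 = 16 + x$)
$o = -44020$ ($o = 8804 \left(-5\right) = -44020$)
$J{\left(y \right)} = - 6 y \left(16 + y\right)$
$\frac{o}{J{\left(M \right)}} = - \frac{44020}{\left(-6\right) 30 \left(16 + 30\right)} = - \frac{44020}{\left(-6\right) 30 \cdot 46} = - \frac{44020}{-8280} = \left(-44020\right) \left(- \frac{1}{8280}\right) = \frac{2201}{414}$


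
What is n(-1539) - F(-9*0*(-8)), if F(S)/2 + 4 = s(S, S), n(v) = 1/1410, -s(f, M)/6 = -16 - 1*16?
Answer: -530159/1410 ≈ -376.00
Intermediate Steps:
s(f, M) = 192 (s(f, M) = -6*(-16 - 1*16) = -6*(-16 - 16) = -6*(-32) = 192)
n(v) = 1/1410
F(S) = 376 (F(S) = -8 + 2*192 = -8 + 384 = 376)
n(-1539) - F(-9*0*(-8)) = 1/1410 - 1*376 = 1/1410 - 376 = -530159/1410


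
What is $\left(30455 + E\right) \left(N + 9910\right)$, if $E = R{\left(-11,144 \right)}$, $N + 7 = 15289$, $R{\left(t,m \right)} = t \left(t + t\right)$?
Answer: $773318824$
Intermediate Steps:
$R{\left(t,m \right)} = 2 t^{2}$ ($R{\left(t,m \right)} = t 2 t = 2 t^{2}$)
$N = 15282$ ($N = -7 + 15289 = 15282$)
$E = 242$ ($E = 2 \left(-11\right)^{2} = 2 \cdot 121 = 242$)
$\left(30455 + E\right) \left(N + 9910\right) = \left(30455 + 242\right) \left(15282 + 9910\right) = 30697 \cdot 25192 = 773318824$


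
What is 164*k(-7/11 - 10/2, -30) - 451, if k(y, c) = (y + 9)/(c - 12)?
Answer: -107215/231 ≈ -464.13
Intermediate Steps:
k(y, c) = (9 + y)/(-12 + c)
164*k(-7/11 - 10/2, -30) - 451 = 164*((9 + (-7/11 - 10/2))/(-12 - 30)) - 451 = 164*((9 + (-7*1/11 - 10*1/2))/(-42)) - 451 = 164*(-(9 + (-7/11 - 5))/42) - 451 = 164*(-(9 - 62/11)/42) - 451 = 164*(-1/42*37/11) - 451 = 164*(-37/462) - 451 = -3034/231 - 451 = -107215/231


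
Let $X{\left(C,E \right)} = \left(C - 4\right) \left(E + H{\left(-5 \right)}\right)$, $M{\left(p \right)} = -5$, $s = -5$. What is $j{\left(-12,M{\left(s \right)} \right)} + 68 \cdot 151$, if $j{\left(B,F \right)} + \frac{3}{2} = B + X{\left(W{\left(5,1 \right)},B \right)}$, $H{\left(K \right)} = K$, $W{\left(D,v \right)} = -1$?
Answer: $\frac{20679}{2} \approx 10340.0$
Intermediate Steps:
$X{\left(C,E \right)} = \left(-5 + E\right) \left(-4 + C\right)$ ($X{\left(C,E \right)} = \left(C - 4\right) \left(E - 5\right) = \left(-4 + C\right) \left(-5 + E\right) = \left(-5 + E\right) \left(-4 + C\right)$)
$j{\left(B,F \right)} = \frac{47}{2} - 4 B$ ($j{\left(B,F \right)} = - \frac{3}{2} - \left(-25 + 4 B\right) = \frac{47}{2} - 4 B$)
$j{\left(-12,M{\left(s \right)} \right)} + 68 \cdot 151 = \left(\frac{47}{2} - -48\right) + 68 \cdot 151 = \left(\frac{47}{2} + 48\right) + 10268 = \frac{143}{2} + 10268 = \frac{20679}{2}$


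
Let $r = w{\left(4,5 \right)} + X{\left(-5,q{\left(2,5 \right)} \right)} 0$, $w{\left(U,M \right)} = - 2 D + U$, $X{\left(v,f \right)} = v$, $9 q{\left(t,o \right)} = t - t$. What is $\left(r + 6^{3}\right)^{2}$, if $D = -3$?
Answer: $51076$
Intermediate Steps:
$q{\left(t,o \right)} = 0$ ($q{\left(t,o \right)} = \frac{t - t}{9} = \frac{1}{9} \cdot 0 = 0$)
$w{\left(U,M \right)} = 6 + U$ ($w{\left(U,M \right)} = \left(-2\right) \left(-3\right) + U = 6 + U$)
$r = 10$ ($r = \left(6 + 4\right) - 0 = 10 + 0 = 10$)
$\left(r + 6^{3}\right)^{2} = \left(10 + 6^{3}\right)^{2} = \left(10 + 216\right)^{2} = 226^{2} = 51076$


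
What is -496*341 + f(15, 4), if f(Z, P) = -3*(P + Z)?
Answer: -169193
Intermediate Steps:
f(Z, P) = -3*P - 3*Z
-496*341 + f(15, 4) = -496*341 + (-3*4 - 3*15) = -169136 + (-12 - 45) = -169136 - 57 = -169193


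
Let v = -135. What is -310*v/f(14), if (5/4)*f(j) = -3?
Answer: -34875/2 ≈ -17438.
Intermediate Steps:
f(j) = -12/5 (f(j) = (⅘)*(-3) = -12/5)
-310*v/f(14) = -310/((-12/5/(-135))) = -310/((-12/5*(-1/135))) = -310/4/225 = -310*225/4 = -34875/2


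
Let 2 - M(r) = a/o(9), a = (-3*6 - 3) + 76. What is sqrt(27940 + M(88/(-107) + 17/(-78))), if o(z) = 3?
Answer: sqrt(251313)/3 ≈ 167.10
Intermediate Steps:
a = 55 (a = (-18 - 3) + 76 = -21 + 76 = 55)
M(r) = -49/3 (M(r) = 2 - 55/3 = -49/3)
sqrt(27940 + M(88/(-107) + 17/(-78))) = sqrt(27940 - 49/3) = sqrt(83771/3) = sqrt(251313)/3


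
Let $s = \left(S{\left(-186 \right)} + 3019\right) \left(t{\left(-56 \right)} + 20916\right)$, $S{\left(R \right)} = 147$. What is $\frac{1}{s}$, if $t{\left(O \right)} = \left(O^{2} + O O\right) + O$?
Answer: $\frac{1}{85899912} \approx 1.1641 \cdot 10^{-8}$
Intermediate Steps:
$t{\left(O \right)} = O + 2 O^{2}$ ($t{\left(O \right)} = \left(O^{2} + O^{2}\right) + O = 2 O^{2} + O = O + 2 O^{2}$)
$s = 85899912$ ($s = \left(147 + 3019\right) \left(- 56 \left(1 + 2 \left(-56\right)\right) + 20916\right) = 3166 \left(- 56 \left(1 - 112\right) + 20916\right) = 3166 \left(\left(-56\right) \left(-111\right) + 20916\right) = 3166 \left(6216 + 20916\right) = 3166 \cdot 27132 = 85899912$)
$\frac{1}{s} = \frac{1}{85899912}$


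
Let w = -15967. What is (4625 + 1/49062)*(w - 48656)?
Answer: -375992771407/1258 ≈ -2.9888e+8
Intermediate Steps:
(4625 + 1/49062)*(w - 48656) = (4625 + 1/49062)*(-15967 - 48656) = (4625 + 1/49062)*(-64623) = (226911751/49062)*(-64623) = -375992771407/1258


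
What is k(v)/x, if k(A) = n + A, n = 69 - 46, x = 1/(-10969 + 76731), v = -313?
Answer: -19070980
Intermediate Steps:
x = 1/65762 ≈ 1.5206e-5
n = 23
k(A) = 23 + A
k(v)/x = (23 - 313)/(1/65762) = -290*65762 = -19070980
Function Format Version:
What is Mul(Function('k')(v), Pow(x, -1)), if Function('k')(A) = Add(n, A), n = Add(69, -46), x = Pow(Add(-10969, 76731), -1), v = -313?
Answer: -19070980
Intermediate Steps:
x = Rational(1, 65762) (x = Pow(65762, -1) = Rational(1, 65762) ≈ 1.5206e-5)
n = 23
Function('k')(A) = Add(23, A)
Mul(Function('k')(v), Pow(x, -1)) = Mul(Add(23, -313), Pow(Rational(1, 65762), -1)) = Mul(-290, 65762) = -19070980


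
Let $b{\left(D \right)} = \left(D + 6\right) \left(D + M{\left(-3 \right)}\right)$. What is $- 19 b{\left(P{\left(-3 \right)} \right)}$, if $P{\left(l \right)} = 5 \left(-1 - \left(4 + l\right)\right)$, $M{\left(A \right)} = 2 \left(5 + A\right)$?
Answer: $-456$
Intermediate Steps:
$M{\left(A \right)} = 10 + 2 A$
$P{\left(l \right)} = -25 - 5 l$ ($P{\left(l \right)} = 5 \left(-5 - l\right) = -25 - 5 l$)
$b{\left(D \right)} = \left(4 + D\right) \left(6 + D\right)$ ($b{\left(D \right)} = \left(D + 6\right) \left(D + \left(10 + 2 \left(-3\right)\right)\right) = \left(6 + D\right) \left(D + \left(10 - 6\right)\right) = \left(6 + D\right) \left(D + 4\right) = \left(6 + D\right) \left(4 + D\right) = \left(4 + D\right) \left(6 + D\right)$)
$- 19 b{\left(P{\left(-3 \right)} \right)} = - 19 \left(24 + \left(-25 - -15\right)^{2} + 10 \left(-25 - -15\right)\right) = - 19 \left(24 + \left(-25 + 15\right)^{2} + 10 \left(-25 + 15\right)\right) = - 19 \left(24 + \left(-10\right)^{2} + 10 \left(-10\right)\right) = - 19 \left(24 + 100 - 100\right) = \left(-19\right) 24 = -456$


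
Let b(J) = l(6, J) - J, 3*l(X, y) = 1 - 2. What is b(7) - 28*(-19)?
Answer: 1574/3 ≈ 524.67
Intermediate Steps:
l(X, y) = -⅓ (l(X, y) = (1 - 2)/3 = (⅓)*(-1) = -⅓)
b(J) = -⅓ - J
b(7) - 28*(-19) = (-⅓ - 1*7) - 28*(-19) = (-⅓ - 7) + 532 = -22/3 + 532 = 1574/3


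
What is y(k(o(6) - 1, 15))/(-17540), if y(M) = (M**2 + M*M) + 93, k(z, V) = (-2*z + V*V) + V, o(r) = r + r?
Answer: -95141/17540 ≈ -5.4242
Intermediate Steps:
o(r) = 2*r
k(z, V) = V + V**2 - 2*z (k(z, V) = (-2*z + V**2) + V = (V**2 - 2*z) + V = V + V**2 - 2*z)
y(M) = 93 + 2*M**2 (y(M) = (M**2 + M**2) + 93 = 2*M**2 + 93 = 93 + 2*M**2)
y(k(o(6) - 1, 15))/(-17540) = (93 + 2*(15 + 15**2 - 2*(2*6 - 1))**2)/(-17540) = (93 + 2*(15 + 225 - 2*(12 - 1))**2)*(-1/17540) = (93 + 2*(15 + 225 - 2*11)**2)*(-1/17540) = (93 + 2*(15 + 225 - 22)**2)*(-1/17540) = (93 + 2*218**2)*(-1/17540) = (93 + 2*47524)*(-1/17540) = (93 + 95048)*(-1/17540) = 95141*(-1/17540) = -95141/17540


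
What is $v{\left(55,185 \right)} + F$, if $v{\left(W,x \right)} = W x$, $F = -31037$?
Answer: $-20862$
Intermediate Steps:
$v{\left(55,185 \right)} + F = 55 \cdot 185 - 31037 = 10175 - 31037 = -20862$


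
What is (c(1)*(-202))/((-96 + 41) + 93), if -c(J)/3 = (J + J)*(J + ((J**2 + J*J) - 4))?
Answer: -606/19 ≈ -31.895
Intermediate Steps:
c(J) = -6*J*(-4 + J + 2*J**2) (c(J) = -3*(J + J)*(J + ((J**2 + J*J) - 4)) = -3*2*J*(J + ((J**2 + J**2) - 4)) = -3*2*J*(J + (2*J**2 - 4)) = -3*2*J*(J + (-4 + 2*J**2)) = -3*2*J*(-4 + J + 2*J**2) = -6*J*(-4 + J + 2*J**2))
(c(1)*(-202))/((-96 + 41) + 93) = ((6*1*(4 - 1*1 - 2*1**2))*(-202))/((-96 + 41) + 93) = ((6*1*(4 - 1 - 2*1))*(-202))/(-55 + 93) = ((6*1*(4 - 1 - 2))*(-202))/38 = ((6*1*1)*(-202))*(1/38) = (6*(-202))*(1/38) = -1212*1/38 = -606/19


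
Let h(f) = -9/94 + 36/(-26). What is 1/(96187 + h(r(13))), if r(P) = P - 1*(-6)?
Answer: 1222/117538705 ≈ 1.0397e-5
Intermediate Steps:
r(P) = 6 + P (r(P) = P + 6 = 6 + P)
h(f) = -1809/1222 (h(f) = -9*1/94 + 36*(-1/26) = -9/94 - 18/13 = -1809/1222)
1/(96187 + h(r(13))) = 1/(96187 - 1809/1222) = 1/(117538705/1222) = 1222/117538705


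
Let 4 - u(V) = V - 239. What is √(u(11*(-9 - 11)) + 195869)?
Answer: 2*√49083 ≈ 443.09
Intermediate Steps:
u(V) = 243 - V (u(V) = 4 - (V - 239) = 4 - (-239 + V) = 4 + (239 - V) = 243 - V)
√(u(11*(-9 - 11)) + 195869) = √((243 - 11*(-9 - 11)) + 195869) = √((243 - 11*(-20)) + 195869) = √((243 - 1*(-220)) + 195869) = √((243 + 220) + 195869) = √(463 + 195869) = √196332 = 2*√49083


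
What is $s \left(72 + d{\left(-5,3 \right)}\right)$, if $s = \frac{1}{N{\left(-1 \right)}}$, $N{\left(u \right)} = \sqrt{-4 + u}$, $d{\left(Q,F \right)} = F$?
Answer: $- 15 i \sqrt{5} \approx - 33.541 i$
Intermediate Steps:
$s = - \frac{i \sqrt{5}}{5}$ ($s = \frac{1}{\sqrt{-4 - 1}} = \frac{1}{\sqrt{-5}} = \frac{1}{i \sqrt{5}} = - \frac{i \sqrt{5}}{5} \approx - 0.44721 i$)
$s \left(72 + d{\left(-5,3 \right)}\right) = - \frac{i \sqrt{5}}{5} \left(72 + 3\right) = - \frac{i \sqrt{5}}{5} \cdot 75 = - 15 i \sqrt{5}$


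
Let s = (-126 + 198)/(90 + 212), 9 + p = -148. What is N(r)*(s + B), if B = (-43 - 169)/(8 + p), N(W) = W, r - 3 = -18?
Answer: -560640/22499 ≈ -24.918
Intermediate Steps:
r = -15 (r = 3 - 18 = -15)
p = -157 (p = -9 - 148 = -157)
s = 36/151 (s = 72/302 = 72*(1/302) = 36/151 ≈ 0.23841)
B = 212/149 (B = (-43 - 169)/(8 - 157) = -212/(-149) = -212*(-1/149) = 212/149 ≈ 1.4228)
N(r)*(s + B) = -15*(36/151 + 212/149) = -15*37376/22499 = -560640/22499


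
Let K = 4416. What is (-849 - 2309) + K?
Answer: 1258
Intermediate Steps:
(-849 - 2309) + K = (-849 - 2309) + 4416 = -3158 + 4416 = 1258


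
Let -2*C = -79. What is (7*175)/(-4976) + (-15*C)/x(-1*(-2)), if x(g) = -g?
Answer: 1472915/4976 ≈ 296.00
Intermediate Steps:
C = 79/2 (C = -1/2*(-79) = 79/2 ≈ 39.500)
(7*175)/(-4976) + (-15*C)/x(-1*(-2)) = (7*175)/(-4976) + (-15*79/2)/((-(-1)*(-2))) = 1225*(-1/4976) - 1185/(2*((-1*2))) = -1225/4976 - 1185/2/(-2) = -1225/4976 - 1185/2*(-1/2) = -1225/4976 + 1185/4 = 1472915/4976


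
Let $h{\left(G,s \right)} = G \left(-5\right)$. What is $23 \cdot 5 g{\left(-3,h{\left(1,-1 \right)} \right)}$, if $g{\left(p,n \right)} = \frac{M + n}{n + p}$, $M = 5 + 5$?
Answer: $- \frac{575}{8} \approx -71.875$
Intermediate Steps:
$h{\left(G,s \right)} = - 5 G$
$M = 10$
$g{\left(p,n \right)} = \frac{10 + n}{n + p}$
$23 \cdot 5 g{\left(-3,h{\left(1,-1 \right)} \right)} = 23 \cdot 5 \frac{10 - 5}{\left(-5\right) 1 - 3} = 115 \frac{10 - 5}{-5 - 3} = 115 \frac{1}{-8} \cdot 5 = 115 \left(\left(- \frac{1}{8}\right) 5\right) = 115 \left(- \frac{5}{8}\right) = - \frac{575}{8}$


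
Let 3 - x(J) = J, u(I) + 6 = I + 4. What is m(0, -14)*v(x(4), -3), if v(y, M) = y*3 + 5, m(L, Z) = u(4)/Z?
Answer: -2/7 ≈ -0.28571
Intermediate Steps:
u(I) = -2 + I (u(I) = -6 + (I + 4) = -6 + (4 + I) = -2 + I)
m(L, Z) = 2/Z (m(L, Z) = (-2 + 4)/Z = 2/Z)
x(J) = 3 - J
v(y, M) = 5 + 3*y (v(y, M) = 3*y + 5 = 5 + 3*y)
m(0, -14)*v(x(4), -3) = (2/(-14))*(5 + 3*(3 - 1*4)) = (2*(-1/14))*(5 + 3*(3 - 4)) = -(5 + 3*(-1))/7 = -(5 - 3)/7 = -⅐*2 = -2/7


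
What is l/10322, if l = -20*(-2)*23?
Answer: 460/5161 ≈ 0.089130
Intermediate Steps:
l = 920 (l = 40*23 = 920)
l/10322 = 920/10322 = 920*(1/10322) = 460/5161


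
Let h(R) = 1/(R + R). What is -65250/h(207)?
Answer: -27013500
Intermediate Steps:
h(R) = 1/(2*R)
-65250/h(207) = -65250/((½)/207) = -65250/((½)*(1/207)) = -65250/1/414 = -65250*414 = -27013500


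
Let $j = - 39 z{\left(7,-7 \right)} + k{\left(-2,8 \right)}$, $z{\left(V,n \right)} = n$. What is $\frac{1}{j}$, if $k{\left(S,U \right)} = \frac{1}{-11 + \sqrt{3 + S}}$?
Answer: $\frac{10}{2729} \approx 0.0036643$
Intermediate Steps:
$j = \frac{2729}{10}$ ($j = \left(-39\right) \left(-7\right) + \frac{1}{-11 + \sqrt{3 - 2}} = 273 + \frac{1}{-11 + \sqrt{1}} = 273 + \frac{1}{-11 + 1} = 273 + \frac{1}{-10} = 273 - \frac{1}{10} = \frac{2729}{10} \approx 272.9$)
$\frac{1}{j} = \frac{1}{\frac{2729}{10}} = \frac{10}{2729}$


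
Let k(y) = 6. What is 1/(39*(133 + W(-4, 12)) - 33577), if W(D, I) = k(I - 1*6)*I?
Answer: -1/25582 ≈ -3.9090e-5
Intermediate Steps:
W(D, I) = 6*I
1/(39*(133 + W(-4, 12)) - 33577) = 1/(39*(133 + 6*12) - 33577) = 1/(39*(133 + 72) - 33577) = 1/(39*205 - 33577) = 1/(7995 - 33577) = 1/(-25582) = -1/25582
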